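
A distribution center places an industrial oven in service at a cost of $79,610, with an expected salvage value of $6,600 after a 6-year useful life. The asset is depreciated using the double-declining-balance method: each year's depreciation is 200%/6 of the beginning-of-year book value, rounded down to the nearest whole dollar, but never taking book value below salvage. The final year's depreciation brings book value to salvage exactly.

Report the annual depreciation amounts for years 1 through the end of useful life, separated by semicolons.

Depreciable base = $79,610 − $6,600 = $73,010.
Year 1: ⌊$79,610 × 200%/6⌋ = $26,536. Book value $53,074.
Year 2: ⌊$53,074 × 200%/6⌋ = $17,691. Book value $35,383.
Year 3: ⌊$35,383 × 200%/6⌋ = $11,794. Book value $23,589.
Year 4: ⌊$23,589 × 200%/6⌋ = $7,863. Book value $15,726.
Year 5: ⌊$15,726 × 200%/6⌋ = $5,242. Book value $10,484.
Year 6 (final): $10,484 − $6,600 = $3,884. Book value $6,600.

$26,536; $17,691; $11,794; $7,863; $5,242; $3,884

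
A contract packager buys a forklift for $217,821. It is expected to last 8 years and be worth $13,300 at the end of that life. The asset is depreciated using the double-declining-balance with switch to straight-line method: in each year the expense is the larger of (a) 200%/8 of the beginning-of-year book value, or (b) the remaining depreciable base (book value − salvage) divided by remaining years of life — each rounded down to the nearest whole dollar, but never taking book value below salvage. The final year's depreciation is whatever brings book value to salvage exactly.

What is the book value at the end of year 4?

Depreciable base = $217,821 − $13,300 = $204,521.
Year 1: DB = ⌊$217,821 × 200%/8⌋ = $54,455; SL = ⌊$204,521/8⌋ = $25,565 → take DB $54,455. Book value $163,366.
Year 2: DB = ⌊$163,366 × 200%/8⌋ = $40,841; SL = ⌊$150,066/7⌋ = $21,438 → take DB $40,841. Book value $122,525.
Year 3: DB = ⌊$122,525 × 200%/8⌋ = $30,631; SL = ⌊$109,225/6⌋ = $18,204 → take DB $30,631. Book value $91,894.
Year 4: DB = ⌊$91,894 × 200%/8⌋ = $22,973; SL = ⌊$78,594/5⌋ = $15,718 → take DB $22,973. Book value $68,921.

$68,921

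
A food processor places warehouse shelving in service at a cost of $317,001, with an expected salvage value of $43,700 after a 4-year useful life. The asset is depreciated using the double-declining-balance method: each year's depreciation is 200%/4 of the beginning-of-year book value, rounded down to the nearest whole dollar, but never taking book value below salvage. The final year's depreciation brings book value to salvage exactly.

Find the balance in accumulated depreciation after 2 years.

Depreciable base = $317,001 − $43,700 = $273,301.
Year 1: ⌊$317,001 × 200%/4⌋ = $158,500. Book value $158,501.
Year 2: ⌊$158,501 × 200%/4⌋ = $79,250. Book value $79,251.
Accumulated through year 2 = $317,001 − $79,251 = $237,750.

$237,750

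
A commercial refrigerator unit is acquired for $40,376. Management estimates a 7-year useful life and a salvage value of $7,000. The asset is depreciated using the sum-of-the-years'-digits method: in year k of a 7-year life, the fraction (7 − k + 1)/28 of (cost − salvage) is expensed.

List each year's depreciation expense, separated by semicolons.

Depreciable base = $40,376 − $7,000 = $33,376.
Sum of the years' digits = 7+6+5+4+3+2+1 = 28.
Year 1: $33,376 × 7/28 = $8,344. Book value $32,032.
Year 2: $33,376 × 6/28 = $7,152. Book value $24,880.
Year 3: $33,376 × 5/28 = $5,960. Book value $18,920.
Year 4: $33,376 × 4/28 = $4,768. Book value $14,152.
Year 5: $33,376 × 3/28 = $3,576. Book value $10,576.
Year 6: $33,376 × 2/28 = $2,384. Book value $8,192.
Year 7: $33,376 × 1/28 = $1,192. Book value $7,000.

$8,344; $7,152; $5,960; $4,768; $3,576; $2,384; $1,192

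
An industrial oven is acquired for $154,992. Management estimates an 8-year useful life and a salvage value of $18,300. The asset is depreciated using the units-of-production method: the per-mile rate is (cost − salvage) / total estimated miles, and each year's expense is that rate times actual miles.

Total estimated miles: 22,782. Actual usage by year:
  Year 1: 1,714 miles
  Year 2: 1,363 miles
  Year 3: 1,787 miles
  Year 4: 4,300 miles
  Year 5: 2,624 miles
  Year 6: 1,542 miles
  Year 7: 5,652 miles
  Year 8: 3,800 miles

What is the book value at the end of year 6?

$75,012

Depreciable base = $154,992 − $18,300 = $136,692.
Rate = $136,692 / 22,782 miles = $6 per mile.
Year 1: 1,714 × $6 = $10,284. Book value $144,708.
Year 2: 1,363 × $6 = $8,178. Book value $136,530.
Year 3: 1,787 × $6 = $10,722. Book value $125,808.
Year 4: 4,300 × $6 = $25,800. Book value $100,008.
Year 5: 2,624 × $6 = $15,744. Book value $84,264.
Year 6: 1,542 × $6 = $9,252. Book value $75,012.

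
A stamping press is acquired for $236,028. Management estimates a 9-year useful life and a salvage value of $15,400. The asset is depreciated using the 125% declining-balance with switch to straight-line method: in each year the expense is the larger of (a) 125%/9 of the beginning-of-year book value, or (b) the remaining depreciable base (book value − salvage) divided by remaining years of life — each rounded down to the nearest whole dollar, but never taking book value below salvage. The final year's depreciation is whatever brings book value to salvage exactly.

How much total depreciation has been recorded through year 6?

$152,972

Depreciable base = $236,028 − $15,400 = $220,628.
Year 1: DB = ⌊$236,028 × 125%/9⌋ = $32,781; SL = ⌊$220,628/9⌋ = $24,514 → take DB $32,781. Book value $203,247.
Year 2: DB = ⌊$203,247 × 125%/9⌋ = $28,228; SL = ⌊$187,847/8⌋ = $23,480 → take DB $28,228. Book value $175,019.
Year 3: DB = ⌊$175,019 × 125%/9⌋ = $24,308; SL = ⌊$159,619/7⌋ = $22,802 → take DB $24,308. Book value $150,711.
Year 4: DB = ⌊$150,711 × 125%/9⌋ = $20,932; SL = ⌊$135,311/6⌋ = $22,551 → take SL $22,551. Book value $128,160.
Year 5: DB = ⌊$128,160 × 125%/9⌋ = $17,800; SL = ⌊$112,760/5⌋ = $22,552 → take SL $22,552. Book value $105,608.
Year 6: DB = ⌊$105,608 × 125%/9⌋ = $14,667; SL = ⌊$90,208/4⌋ = $22,552 → take SL $22,552. Book value $83,056.
Accumulated through year 6 = $236,028 − $83,056 = $152,972.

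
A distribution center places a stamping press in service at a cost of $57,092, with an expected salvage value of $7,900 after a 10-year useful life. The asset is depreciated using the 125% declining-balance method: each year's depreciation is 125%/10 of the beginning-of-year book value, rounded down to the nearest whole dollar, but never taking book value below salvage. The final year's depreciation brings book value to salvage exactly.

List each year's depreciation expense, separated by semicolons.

$7,136; $6,244; $5,464; $4,781; $4,183; $3,660; $3,203; $2,802; $2,452; $9,267

Depreciable base = $57,092 − $7,900 = $49,192.
Year 1: ⌊$57,092 × 125%/10⌋ = $7,136. Book value $49,956.
Year 2: ⌊$49,956 × 125%/10⌋ = $6,244. Book value $43,712.
Year 3: ⌊$43,712 × 125%/10⌋ = $5,464. Book value $38,248.
Year 4: ⌊$38,248 × 125%/10⌋ = $4,781. Book value $33,467.
Year 5: ⌊$33,467 × 125%/10⌋ = $4,183. Book value $29,284.
Year 6: ⌊$29,284 × 125%/10⌋ = $3,660. Book value $25,624.
Year 7: ⌊$25,624 × 125%/10⌋ = $3,203. Book value $22,421.
Year 8: ⌊$22,421 × 125%/10⌋ = $2,802. Book value $19,619.
Year 9: ⌊$19,619 × 125%/10⌋ = $2,452. Book value $17,167.
Year 10 (final): $17,167 − $7,900 = $9,267. Book value $7,900.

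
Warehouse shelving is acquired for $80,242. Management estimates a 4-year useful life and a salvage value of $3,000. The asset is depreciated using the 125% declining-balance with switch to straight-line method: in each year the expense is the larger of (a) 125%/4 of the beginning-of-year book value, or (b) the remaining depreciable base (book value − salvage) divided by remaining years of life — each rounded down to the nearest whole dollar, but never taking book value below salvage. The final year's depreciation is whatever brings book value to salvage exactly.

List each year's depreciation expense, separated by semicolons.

$25,075; $17,389; $17,389; $17,389

Depreciable base = $80,242 − $3,000 = $77,242.
Year 1: DB = ⌊$80,242 × 125%/4⌋ = $25,075; SL = ⌊$77,242/4⌋ = $19,310 → take DB $25,075. Book value $55,167.
Year 2: DB = ⌊$55,167 × 125%/4⌋ = $17,239; SL = ⌊$52,167/3⌋ = $17,389 → take SL $17,389. Book value $37,778.
Year 3: DB = ⌊$37,778 × 125%/4⌋ = $11,805; SL = ⌊$34,778/2⌋ = $17,389 → take SL $17,389. Book value $20,389.
Year 4 (final): $20,389 − $3,000 = $17,389. Book value $3,000.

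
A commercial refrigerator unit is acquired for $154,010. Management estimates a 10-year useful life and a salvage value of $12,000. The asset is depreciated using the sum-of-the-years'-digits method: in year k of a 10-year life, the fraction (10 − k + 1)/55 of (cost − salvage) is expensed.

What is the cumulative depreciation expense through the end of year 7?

$126,518

Depreciable base = $154,010 − $12,000 = $142,010.
Sum of the years' digits = 10+9+8+7+6+5+4+3+2+1 = 55.
Year 1: $142,010 × 10/55 = $25,820. Book value $128,190.
Year 2: $142,010 × 9/55 = $23,238. Book value $104,952.
Year 3: $142,010 × 8/55 = $20,656. Book value $84,296.
Year 4: $142,010 × 7/55 = $18,074. Book value $66,222.
Year 5: $142,010 × 6/55 = $15,492. Book value $50,730.
Year 6: $142,010 × 5/55 = $12,910. Book value $37,820.
Year 7: $142,010 × 4/55 = $10,328. Book value $27,492.
Accumulated through year 7 = $154,010 − $27,492 = $126,518.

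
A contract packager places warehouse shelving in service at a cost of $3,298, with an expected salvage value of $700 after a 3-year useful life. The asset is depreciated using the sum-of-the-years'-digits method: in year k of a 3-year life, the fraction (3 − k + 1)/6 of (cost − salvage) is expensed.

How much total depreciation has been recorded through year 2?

$2,165

Depreciable base = $3,298 − $700 = $2,598.
Sum of the years' digits = 3+2+1 = 6.
Year 1: $2,598 × 3/6 = $1,299. Book value $1,999.
Year 2: $2,598 × 2/6 = $866. Book value $1,133.
Accumulated through year 2 = $3,298 − $1,133 = $2,165.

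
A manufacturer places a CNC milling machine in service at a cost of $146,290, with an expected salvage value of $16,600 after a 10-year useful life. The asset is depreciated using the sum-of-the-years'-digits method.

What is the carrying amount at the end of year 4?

$66,118

Depreciable base = $146,290 − $16,600 = $129,690.
Sum of the years' digits = 10+9+8+7+6+5+4+3+2+1 = 55.
Year 1: $129,690 × 10/55 = $23,580. Book value $122,710.
Year 2: $129,690 × 9/55 = $21,222. Book value $101,488.
Year 3: $129,690 × 8/55 = $18,864. Book value $82,624.
Year 4: $129,690 × 7/55 = $16,506. Book value $66,118.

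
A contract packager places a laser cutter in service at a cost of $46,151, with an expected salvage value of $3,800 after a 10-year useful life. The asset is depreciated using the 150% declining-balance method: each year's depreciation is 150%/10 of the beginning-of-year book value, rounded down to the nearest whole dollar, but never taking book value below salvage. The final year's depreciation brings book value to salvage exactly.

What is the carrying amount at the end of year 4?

$24,093

Depreciable base = $46,151 − $3,800 = $42,351.
Year 1: ⌊$46,151 × 150%/10⌋ = $6,922. Book value $39,229.
Year 2: ⌊$39,229 × 150%/10⌋ = $5,884. Book value $33,345.
Year 3: ⌊$33,345 × 150%/10⌋ = $5,001. Book value $28,344.
Year 4: ⌊$28,344 × 150%/10⌋ = $4,251. Book value $24,093.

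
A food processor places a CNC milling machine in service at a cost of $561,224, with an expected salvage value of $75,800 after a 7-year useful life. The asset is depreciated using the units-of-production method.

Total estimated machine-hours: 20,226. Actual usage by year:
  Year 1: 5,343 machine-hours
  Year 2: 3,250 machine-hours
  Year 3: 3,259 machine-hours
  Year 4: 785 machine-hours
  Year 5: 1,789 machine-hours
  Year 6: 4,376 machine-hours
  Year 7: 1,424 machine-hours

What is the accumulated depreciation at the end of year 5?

$346,224

Depreciable base = $561,224 − $75,800 = $485,424.
Rate = $485,424 / 20,226 machine-hours = $24 per machine-hour.
Year 1: 5,343 × $24 = $128,232. Book value $432,992.
Year 2: 3,250 × $24 = $78,000. Book value $354,992.
Year 3: 3,259 × $24 = $78,216. Book value $276,776.
Year 4: 785 × $24 = $18,840. Book value $257,936.
Year 5: 1,789 × $24 = $42,936. Book value $215,000.
Accumulated through year 5 = $561,224 − $215,000 = $346,224.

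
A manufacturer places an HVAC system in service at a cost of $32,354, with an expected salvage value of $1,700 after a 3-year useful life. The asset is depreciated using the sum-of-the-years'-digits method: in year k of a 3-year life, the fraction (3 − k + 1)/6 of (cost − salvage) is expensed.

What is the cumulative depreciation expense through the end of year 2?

Depreciable base = $32,354 − $1,700 = $30,654.
Sum of the years' digits = 3+2+1 = 6.
Year 1: $30,654 × 3/6 = $15,327. Book value $17,027.
Year 2: $30,654 × 2/6 = $10,218. Book value $6,809.
Accumulated through year 2 = $32,354 − $6,809 = $25,545.

$25,545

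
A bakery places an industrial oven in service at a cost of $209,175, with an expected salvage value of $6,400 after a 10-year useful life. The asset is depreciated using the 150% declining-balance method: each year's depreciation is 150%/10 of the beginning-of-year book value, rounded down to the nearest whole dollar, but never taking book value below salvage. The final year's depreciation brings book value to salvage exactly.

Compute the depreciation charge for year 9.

$8,550

Depreciable base = $209,175 − $6,400 = $202,775.
Year 1: ⌊$209,175 × 150%/10⌋ = $31,376. Book value $177,799.
Year 2: ⌊$177,799 × 150%/10⌋ = $26,669. Book value $151,130.
Year 3: ⌊$151,130 × 150%/10⌋ = $22,669. Book value $128,461.
Year 4: ⌊$128,461 × 150%/10⌋ = $19,269. Book value $109,192.
Year 5: ⌊$109,192 × 150%/10⌋ = $16,378. Book value $92,814.
Year 6: ⌊$92,814 × 150%/10⌋ = $13,922. Book value $78,892.
Year 7: ⌊$78,892 × 150%/10⌋ = $11,833. Book value $67,059.
Year 8: ⌊$67,059 × 150%/10⌋ = $10,058. Book value $57,001.
Year 9: ⌊$57,001 × 150%/10⌋ = $8,550. Book value $48,451.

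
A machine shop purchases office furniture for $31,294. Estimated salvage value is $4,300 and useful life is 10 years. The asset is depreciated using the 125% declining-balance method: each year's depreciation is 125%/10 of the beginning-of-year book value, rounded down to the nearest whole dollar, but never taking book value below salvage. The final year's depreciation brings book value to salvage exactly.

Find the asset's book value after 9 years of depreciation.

$9,412

Depreciable base = $31,294 − $4,300 = $26,994.
Year 1: ⌊$31,294 × 125%/10⌋ = $3,911. Book value $27,383.
Year 2: ⌊$27,383 × 125%/10⌋ = $3,422. Book value $23,961.
Year 3: ⌊$23,961 × 125%/10⌋ = $2,995. Book value $20,966.
Year 4: ⌊$20,966 × 125%/10⌋ = $2,620. Book value $18,346.
Year 5: ⌊$18,346 × 125%/10⌋ = $2,293. Book value $16,053.
Year 6: ⌊$16,053 × 125%/10⌋ = $2,006. Book value $14,047.
Year 7: ⌊$14,047 × 125%/10⌋ = $1,755. Book value $12,292.
Year 8: ⌊$12,292 × 125%/10⌋ = $1,536. Book value $10,756.
Year 9: ⌊$10,756 × 125%/10⌋ = $1,344. Book value $9,412.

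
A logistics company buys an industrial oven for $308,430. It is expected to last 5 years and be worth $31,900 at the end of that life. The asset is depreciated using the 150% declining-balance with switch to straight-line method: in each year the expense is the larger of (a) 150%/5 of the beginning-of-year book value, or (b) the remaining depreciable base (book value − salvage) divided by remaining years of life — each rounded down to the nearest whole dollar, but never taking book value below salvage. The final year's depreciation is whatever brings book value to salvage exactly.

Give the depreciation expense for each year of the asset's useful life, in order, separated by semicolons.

$92,529; $64,770; $45,339; $36,946; $36,946

Depreciable base = $308,430 − $31,900 = $276,530.
Year 1: DB = ⌊$308,430 × 150%/5⌋ = $92,529; SL = ⌊$276,530/5⌋ = $55,306 → take DB $92,529. Book value $215,901.
Year 2: DB = ⌊$215,901 × 150%/5⌋ = $64,770; SL = ⌊$184,001/4⌋ = $46,000 → take DB $64,770. Book value $151,131.
Year 3: DB = ⌊$151,131 × 150%/5⌋ = $45,339; SL = ⌊$119,231/3⌋ = $39,743 → take DB $45,339. Book value $105,792.
Year 4: DB = ⌊$105,792 × 150%/5⌋ = $31,737; SL = ⌊$73,892/2⌋ = $36,946 → take SL $36,946. Book value $68,846.
Year 5 (final): $68,846 − $31,900 = $36,946. Book value $31,900.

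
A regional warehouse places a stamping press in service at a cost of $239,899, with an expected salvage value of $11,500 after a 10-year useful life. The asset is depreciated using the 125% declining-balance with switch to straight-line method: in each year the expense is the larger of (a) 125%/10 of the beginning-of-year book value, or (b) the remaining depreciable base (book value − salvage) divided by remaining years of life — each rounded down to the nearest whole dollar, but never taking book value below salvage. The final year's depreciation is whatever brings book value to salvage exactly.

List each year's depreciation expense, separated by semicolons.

Depreciable base = $239,899 − $11,500 = $228,399.
Year 1: DB = ⌊$239,899 × 125%/10⌋ = $29,987; SL = ⌊$228,399/10⌋ = $22,839 → take DB $29,987. Book value $209,912.
Year 2: DB = ⌊$209,912 × 125%/10⌋ = $26,239; SL = ⌊$198,412/9⌋ = $22,045 → take DB $26,239. Book value $183,673.
Year 3: DB = ⌊$183,673 × 125%/10⌋ = $22,959; SL = ⌊$172,173/8⌋ = $21,521 → take DB $22,959. Book value $160,714.
Year 4: DB = ⌊$160,714 × 125%/10⌋ = $20,089; SL = ⌊$149,214/7⌋ = $21,316 → take SL $21,316. Book value $139,398.
Year 5: DB = ⌊$139,398 × 125%/10⌋ = $17,424; SL = ⌊$127,898/6⌋ = $21,316 → take SL $21,316. Book value $118,082.
Year 6: DB = ⌊$118,082 × 125%/10⌋ = $14,760; SL = ⌊$106,582/5⌋ = $21,316 → take SL $21,316. Book value $96,766.
Year 7: DB = ⌊$96,766 × 125%/10⌋ = $12,095; SL = ⌊$85,266/4⌋ = $21,316 → take SL $21,316. Book value $75,450.
Year 8: DB = ⌊$75,450 × 125%/10⌋ = $9,431; SL = ⌊$63,950/3⌋ = $21,316 → take SL $21,316. Book value $54,134.
Year 9: DB = ⌊$54,134 × 125%/10⌋ = $6,766; SL = ⌊$42,634/2⌋ = $21,317 → take SL $21,317. Book value $32,817.
Year 10 (final): $32,817 − $11,500 = $21,317. Book value $11,500.

$29,987; $26,239; $22,959; $21,316; $21,316; $21,316; $21,316; $21,316; $21,317; $21,317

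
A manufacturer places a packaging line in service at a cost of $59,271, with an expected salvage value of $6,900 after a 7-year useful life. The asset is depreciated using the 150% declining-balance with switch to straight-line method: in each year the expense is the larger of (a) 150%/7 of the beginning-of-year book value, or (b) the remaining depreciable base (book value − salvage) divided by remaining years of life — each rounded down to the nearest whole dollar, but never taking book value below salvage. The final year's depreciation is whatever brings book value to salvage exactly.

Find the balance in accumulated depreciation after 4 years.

$36,680

Depreciable base = $59,271 − $6,900 = $52,371.
Year 1: DB = ⌊$59,271 × 150%/7⌋ = $12,700; SL = ⌊$52,371/7⌋ = $7,481 → take DB $12,700. Book value $46,571.
Year 2: DB = ⌊$46,571 × 150%/7⌋ = $9,979; SL = ⌊$39,671/6⌋ = $6,611 → take DB $9,979. Book value $36,592.
Year 3: DB = ⌊$36,592 × 150%/7⌋ = $7,841; SL = ⌊$29,692/5⌋ = $5,938 → take DB $7,841. Book value $28,751.
Year 4: DB = ⌊$28,751 × 150%/7⌋ = $6,160; SL = ⌊$21,851/4⌋ = $5,462 → take DB $6,160. Book value $22,591.
Accumulated through year 4 = $59,271 − $22,591 = $36,680.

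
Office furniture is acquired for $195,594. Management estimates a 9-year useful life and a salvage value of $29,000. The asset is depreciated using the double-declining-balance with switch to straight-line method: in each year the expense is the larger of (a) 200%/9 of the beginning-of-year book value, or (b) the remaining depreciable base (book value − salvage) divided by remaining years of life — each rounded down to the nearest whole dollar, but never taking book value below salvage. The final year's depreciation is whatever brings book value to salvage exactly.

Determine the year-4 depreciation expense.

Depreciable base = $195,594 − $29,000 = $166,594.
Year 1: DB = ⌊$195,594 × 200%/9⌋ = $43,465; SL = ⌊$166,594/9⌋ = $18,510 → take DB $43,465. Book value $152,129.
Year 2: DB = ⌊$152,129 × 200%/9⌋ = $33,806; SL = ⌊$123,129/8⌋ = $15,391 → take DB $33,806. Book value $118,323.
Year 3: DB = ⌊$118,323 × 200%/9⌋ = $26,294; SL = ⌊$89,323/7⌋ = $12,760 → take DB $26,294. Book value $92,029.
Year 4: DB = ⌊$92,029 × 200%/9⌋ = $20,450; SL = ⌊$63,029/6⌋ = $10,504 → take DB $20,450. Book value $71,579.

$20,450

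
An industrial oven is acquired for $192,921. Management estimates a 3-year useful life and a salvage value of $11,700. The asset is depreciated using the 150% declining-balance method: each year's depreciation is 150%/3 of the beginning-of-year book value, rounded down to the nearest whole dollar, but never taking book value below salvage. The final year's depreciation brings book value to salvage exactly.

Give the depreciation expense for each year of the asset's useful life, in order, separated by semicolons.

$96,460; $48,230; $36,531

Depreciable base = $192,921 − $11,700 = $181,221.
Year 1: ⌊$192,921 × 150%/3⌋ = $96,460. Book value $96,461.
Year 2: ⌊$96,461 × 150%/3⌋ = $48,230. Book value $48,231.
Year 3 (final): $48,231 − $11,700 = $36,531. Book value $11,700.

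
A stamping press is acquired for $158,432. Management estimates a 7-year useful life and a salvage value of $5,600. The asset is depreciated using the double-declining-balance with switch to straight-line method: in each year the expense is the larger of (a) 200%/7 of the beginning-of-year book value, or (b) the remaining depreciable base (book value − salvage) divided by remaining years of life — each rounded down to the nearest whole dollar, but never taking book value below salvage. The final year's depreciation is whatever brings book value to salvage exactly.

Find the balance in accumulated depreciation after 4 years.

Depreciable base = $158,432 − $5,600 = $152,832.
Year 1: DB = ⌊$158,432 × 200%/7⌋ = $45,266; SL = ⌊$152,832/7⌋ = $21,833 → take DB $45,266. Book value $113,166.
Year 2: DB = ⌊$113,166 × 200%/7⌋ = $32,333; SL = ⌊$107,566/6⌋ = $17,927 → take DB $32,333. Book value $80,833.
Year 3: DB = ⌊$80,833 × 200%/7⌋ = $23,095; SL = ⌊$75,233/5⌋ = $15,046 → take DB $23,095. Book value $57,738.
Year 4: DB = ⌊$57,738 × 200%/7⌋ = $16,496; SL = ⌊$52,138/4⌋ = $13,034 → take DB $16,496. Book value $41,242.
Accumulated through year 4 = $158,432 − $41,242 = $117,190.

$117,190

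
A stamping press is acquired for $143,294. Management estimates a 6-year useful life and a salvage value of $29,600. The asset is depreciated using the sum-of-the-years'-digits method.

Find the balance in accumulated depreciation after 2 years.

$59,554

Depreciable base = $143,294 − $29,600 = $113,694.
Sum of the years' digits = 6+5+4+3+2+1 = 21.
Year 1: $113,694 × 6/21 = $32,484. Book value $110,810.
Year 2: $113,694 × 5/21 = $27,070. Book value $83,740.
Accumulated through year 2 = $143,294 − $83,740 = $59,554.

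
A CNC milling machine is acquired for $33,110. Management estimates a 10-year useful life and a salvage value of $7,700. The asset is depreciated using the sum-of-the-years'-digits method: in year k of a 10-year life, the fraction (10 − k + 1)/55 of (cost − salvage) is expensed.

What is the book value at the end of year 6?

$12,320

Depreciable base = $33,110 − $7,700 = $25,410.
Sum of the years' digits = 10+9+8+7+6+5+4+3+2+1 = 55.
Year 1: $25,410 × 10/55 = $4,620. Book value $28,490.
Year 2: $25,410 × 9/55 = $4,158. Book value $24,332.
Year 3: $25,410 × 8/55 = $3,696. Book value $20,636.
Year 4: $25,410 × 7/55 = $3,234. Book value $17,402.
Year 5: $25,410 × 6/55 = $2,772. Book value $14,630.
Year 6: $25,410 × 5/55 = $2,310. Book value $12,320.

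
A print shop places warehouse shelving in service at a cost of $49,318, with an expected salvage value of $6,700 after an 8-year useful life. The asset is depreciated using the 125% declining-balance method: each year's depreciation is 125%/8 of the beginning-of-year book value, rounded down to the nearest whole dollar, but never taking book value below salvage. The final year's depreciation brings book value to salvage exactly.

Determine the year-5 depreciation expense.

$3,905

Depreciable base = $49,318 − $6,700 = $42,618.
Year 1: ⌊$49,318 × 125%/8⌋ = $7,705. Book value $41,613.
Year 2: ⌊$41,613 × 125%/8⌋ = $6,502. Book value $35,111.
Year 3: ⌊$35,111 × 125%/8⌋ = $5,486. Book value $29,625.
Year 4: ⌊$29,625 × 125%/8⌋ = $4,628. Book value $24,997.
Year 5: ⌊$24,997 × 125%/8⌋ = $3,905. Book value $21,092.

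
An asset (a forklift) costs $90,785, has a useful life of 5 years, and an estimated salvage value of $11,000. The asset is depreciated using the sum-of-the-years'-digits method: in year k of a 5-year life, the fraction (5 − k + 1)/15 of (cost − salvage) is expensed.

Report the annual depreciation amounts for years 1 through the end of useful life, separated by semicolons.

$26,595; $21,276; $15,957; $10,638; $5,319

Depreciable base = $90,785 − $11,000 = $79,785.
Sum of the years' digits = 5+4+3+2+1 = 15.
Year 1: $79,785 × 5/15 = $26,595. Book value $64,190.
Year 2: $79,785 × 4/15 = $21,276. Book value $42,914.
Year 3: $79,785 × 3/15 = $15,957. Book value $26,957.
Year 4: $79,785 × 2/15 = $10,638. Book value $16,319.
Year 5: $79,785 × 1/15 = $5,319. Book value $11,000.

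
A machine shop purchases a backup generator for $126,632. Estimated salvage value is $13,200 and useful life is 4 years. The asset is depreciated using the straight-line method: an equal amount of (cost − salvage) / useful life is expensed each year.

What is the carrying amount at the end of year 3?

Depreciable base = $126,632 − $13,200 = $113,432.
Annual expense = $113,432 / 4 = $28,358.
End of year 1: book value $98,274.
End of year 2: book value $69,916.
End of year 3: book value $41,558.

$41,558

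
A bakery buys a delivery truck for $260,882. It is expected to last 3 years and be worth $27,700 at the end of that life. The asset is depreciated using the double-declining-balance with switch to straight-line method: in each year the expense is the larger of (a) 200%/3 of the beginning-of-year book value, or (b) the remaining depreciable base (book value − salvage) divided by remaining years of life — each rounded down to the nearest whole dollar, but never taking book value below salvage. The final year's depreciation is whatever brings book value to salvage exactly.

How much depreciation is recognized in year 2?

Depreciable base = $260,882 − $27,700 = $233,182.
Year 1: DB = ⌊$260,882 × 200%/3⌋ = $173,921; SL = ⌊$233,182/3⌋ = $77,727 → take DB $173,921. Book value $86,961.
Year 2: DB = ⌊$86,961 × 200%/3⌋ = $57,974; SL = ⌊$59,261/2⌋ = $29,630 → take DB $57,974. Book value $28,987.

$57,974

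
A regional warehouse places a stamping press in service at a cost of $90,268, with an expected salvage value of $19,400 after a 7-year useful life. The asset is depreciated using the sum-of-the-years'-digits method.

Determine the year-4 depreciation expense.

Depreciable base = $90,268 − $19,400 = $70,868.
Sum of the years' digits = 7+6+5+4+3+2+1 = 28.
Year 1: $70,868 × 7/28 = $17,717. Book value $72,551.
Year 2: $70,868 × 6/28 = $15,186. Book value $57,365.
Year 3: $70,868 × 5/28 = $12,655. Book value $44,710.
Year 4: $70,868 × 4/28 = $10,124. Book value $34,586.

$10,124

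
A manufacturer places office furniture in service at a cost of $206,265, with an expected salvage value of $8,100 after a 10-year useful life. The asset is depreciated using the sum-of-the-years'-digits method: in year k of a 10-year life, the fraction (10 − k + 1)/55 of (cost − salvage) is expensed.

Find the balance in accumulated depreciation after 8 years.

$187,356

Depreciable base = $206,265 − $8,100 = $198,165.
Sum of the years' digits = 10+9+8+7+6+5+4+3+2+1 = 55.
Year 1: $198,165 × 10/55 = $36,030. Book value $170,235.
Year 2: $198,165 × 9/55 = $32,427. Book value $137,808.
Year 3: $198,165 × 8/55 = $28,824. Book value $108,984.
Year 4: $198,165 × 7/55 = $25,221. Book value $83,763.
Year 5: $198,165 × 6/55 = $21,618. Book value $62,145.
Year 6: $198,165 × 5/55 = $18,015. Book value $44,130.
Year 7: $198,165 × 4/55 = $14,412. Book value $29,718.
Year 8: $198,165 × 3/55 = $10,809. Book value $18,909.
Accumulated through year 8 = $206,265 − $18,909 = $187,356.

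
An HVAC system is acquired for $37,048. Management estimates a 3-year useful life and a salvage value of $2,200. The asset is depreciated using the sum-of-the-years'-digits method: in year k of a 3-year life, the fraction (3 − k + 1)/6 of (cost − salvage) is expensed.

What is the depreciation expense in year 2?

$11,616

Depreciable base = $37,048 − $2,200 = $34,848.
Sum of the years' digits = 3+2+1 = 6.
Year 1: $34,848 × 3/6 = $17,424. Book value $19,624.
Year 2: $34,848 × 2/6 = $11,616. Book value $8,008.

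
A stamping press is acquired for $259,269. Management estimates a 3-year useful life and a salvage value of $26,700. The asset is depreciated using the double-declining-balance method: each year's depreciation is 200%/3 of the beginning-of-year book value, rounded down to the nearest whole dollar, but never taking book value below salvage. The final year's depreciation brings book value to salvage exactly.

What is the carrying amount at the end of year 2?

Depreciable base = $259,269 − $26,700 = $232,569.
Year 1: ⌊$259,269 × 200%/3⌋ = $172,846. Book value $86,423.
Year 2: ⌊$86,423 × 200%/3⌋ = $57,615. Book value $28,808.

$28,808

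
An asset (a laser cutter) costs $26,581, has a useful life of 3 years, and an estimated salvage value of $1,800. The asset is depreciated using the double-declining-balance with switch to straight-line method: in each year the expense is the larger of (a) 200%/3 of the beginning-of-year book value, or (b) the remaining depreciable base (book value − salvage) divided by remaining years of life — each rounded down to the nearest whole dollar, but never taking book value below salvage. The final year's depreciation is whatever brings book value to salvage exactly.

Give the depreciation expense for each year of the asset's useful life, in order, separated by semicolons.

$17,720; $5,907; $1,154

Depreciable base = $26,581 − $1,800 = $24,781.
Year 1: DB = ⌊$26,581 × 200%/3⌋ = $17,720; SL = ⌊$24,781/3⌋ = $8,260 → take DB $17,720. Book value $8,861.
Year 2: DB = ⌊$8,861 × 200%/3⌋ = $5,907; SL = ⌊$7,061/2⌋ = $3,530 → take DB $5,907. Book value $2,954.
Year 3 (final): $2,954 − $1,800 = $1,154. Book value $1,800.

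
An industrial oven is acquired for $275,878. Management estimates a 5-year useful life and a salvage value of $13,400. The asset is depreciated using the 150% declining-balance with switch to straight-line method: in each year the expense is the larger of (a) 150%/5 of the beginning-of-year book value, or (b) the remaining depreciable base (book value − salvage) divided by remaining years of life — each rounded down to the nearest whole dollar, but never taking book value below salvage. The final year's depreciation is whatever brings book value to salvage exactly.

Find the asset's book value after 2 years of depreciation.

Depreciable base = $275,878 − $13,400 = $262,478.
Year 1: DB = ⌊$275,878 × 150%/5⌋ = $82,763; SL = ⌊$262,478/5⌋ = $52,495 → take DB $82,763. Book value $193,115.
Year 2: DB = ⌊$193,115 × 150%/5⌋ = $57,934; SL = ⌊$179,715/4⌋ = $44,928 → take DB $57,934. Book value $135,181.

$135,181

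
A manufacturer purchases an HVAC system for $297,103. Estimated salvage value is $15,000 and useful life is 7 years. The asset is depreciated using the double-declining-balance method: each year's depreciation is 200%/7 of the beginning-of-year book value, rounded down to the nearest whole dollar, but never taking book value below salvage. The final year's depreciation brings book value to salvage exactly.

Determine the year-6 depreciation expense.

Depreciable base = $297,103 − $15,000 = $282,103.
Year 1: ⌊$297,103 × 200%/7⌋ = $84,886. Book value $212,217.
Year 2: ⌊$212,217 × 200%/7⌋ = $60,633. Book value $151,584.
Year 3: ⌊$151,584 × 200%/7⌋ = $43,309. Book value $108,275.
Year 4: ⌊$108,275 × 200%/7⌋ = $30,935. Book value $77,340.
Year 5: ⌊$77,340 × 200%/7⌋ = $22,097. Book value $55,243.
Year 6: ⌊$55,243 × 200%/7⌋ = $15,783. Book value $39,460.

$15,783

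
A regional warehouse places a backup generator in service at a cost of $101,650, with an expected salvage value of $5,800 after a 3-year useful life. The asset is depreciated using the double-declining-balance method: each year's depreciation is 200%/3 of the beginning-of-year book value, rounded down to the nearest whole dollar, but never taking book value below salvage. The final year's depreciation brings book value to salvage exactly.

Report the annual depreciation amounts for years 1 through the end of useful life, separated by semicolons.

$67,766; $22,589; $5,495

Depreciable base = $101,650 − $5,800 = $95,850.
Year 1: ⌊$101,650 × 200%/3⌋ = $67,766. Book value $33,884.
Year 2: ⌊$33,884 × 200%/3⌋ = $22,589. Book value $11,295.
Year 3 (final): $11,295 − $5,800 = $5,495. Book value $5,800.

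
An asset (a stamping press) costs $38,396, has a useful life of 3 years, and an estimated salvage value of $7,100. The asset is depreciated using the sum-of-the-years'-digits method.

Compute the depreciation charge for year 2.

$10,432

Depreciable base = $38,396 − $7,100 = $31,296.
Sum of the years' digits = 3+2+1 = 6.
Year 1: $31,296 × 3/6 = $15,648. Book value $22,748.
Year 2: $31,296 × 2/6 = $10,432. Book value $12,316.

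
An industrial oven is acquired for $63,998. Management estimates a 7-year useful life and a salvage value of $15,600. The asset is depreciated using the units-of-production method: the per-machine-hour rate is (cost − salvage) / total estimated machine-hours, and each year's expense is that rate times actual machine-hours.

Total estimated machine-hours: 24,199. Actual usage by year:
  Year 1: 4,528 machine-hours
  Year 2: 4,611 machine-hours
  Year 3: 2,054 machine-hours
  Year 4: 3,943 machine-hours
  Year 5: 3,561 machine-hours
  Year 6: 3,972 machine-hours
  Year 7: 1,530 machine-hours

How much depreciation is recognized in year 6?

$7,944

Depreciable base = $63,998 − $15,600 = $48,398.
Rate = $48,398 / 24,199 machine-hours = $2 per machine-hour.
Year 1: 4,528 × $2 = $9,056. Book value $54,942.
Year 2: 4,611 × $2 = $9,222. Book value $45,720.
Year 3: 2,054 × $2 = $4,108. Book value $41,612.
Year 4: 3,943 × $2 = $7,886. Book value $33,726.
Year 5: 3,561 × $2 = $7,122. Book value $26,604.
Year 6: 3,972 × $2 = $7,944. Book value $18,660.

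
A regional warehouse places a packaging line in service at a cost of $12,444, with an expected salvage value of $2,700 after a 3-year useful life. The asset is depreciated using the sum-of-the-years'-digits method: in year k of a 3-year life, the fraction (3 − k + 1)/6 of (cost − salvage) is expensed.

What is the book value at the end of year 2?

$4,324

Depreciable base = $12,444 − $2,700 = $9,744.
Sum of the years' digits = 3+2+1 = 6.
Year 1: $9,744 × 3/6 = $4,872. Book value $7,572.
Year 2: $9,744 × 2/6 = $3,248. Book value $4,324.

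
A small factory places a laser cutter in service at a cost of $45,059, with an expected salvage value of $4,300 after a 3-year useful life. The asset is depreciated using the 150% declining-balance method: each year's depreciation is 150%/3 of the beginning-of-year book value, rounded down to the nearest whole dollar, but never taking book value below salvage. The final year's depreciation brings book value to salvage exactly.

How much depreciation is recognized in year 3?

$6,965

Depreciable base = $45,059 − $4,300 = $40,759.
Year 1: ⌊$45,059 × 150%/3⌋ = $22,529. Book value $22,530.
Year 2: ⌊$22,530 × 150%/3⌋ = $11,265. Book value $11,265.
Year 3 (final): $11,265 − $4,300 = $6,965. Book value $4,300.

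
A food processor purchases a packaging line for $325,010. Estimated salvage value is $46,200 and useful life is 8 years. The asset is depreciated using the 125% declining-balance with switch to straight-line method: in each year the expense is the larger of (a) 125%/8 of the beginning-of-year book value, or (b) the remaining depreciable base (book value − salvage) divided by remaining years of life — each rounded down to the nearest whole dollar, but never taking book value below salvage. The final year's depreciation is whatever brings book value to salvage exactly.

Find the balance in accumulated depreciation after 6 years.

Depreciable base = $325,010 − $46,200 = $278,810.
Year 1: DB = ⌊$325,010 × 125%/8⌋ = $50,782; SL = ⌊$278,810/8⌋ = $34,851 → take DB $50,782. Book value $274,228.
Year 2: DB = ⌊$274,228 × 125%/8⌋ = $42,848; SL = ⌊$228,028/7⌋ = $32,575 → take DB $42,848. Book value $231,380.
Year 3: DB = ⌊$231,380 × 125%/8⌋ = $36,153; SL = ⌊$185,180/6⌋ = $30,863 → take DB $36,153. Book value $195,227.
Year 4: DB = ⌊$195,227 × 125%/8⌋ = $30,504; SL = ⌊$149,027/5⌋ = $29,805 → take DB $30,504. Book value $164,723.
Year 5: DB = ⌊$164,723 × 125%/8⌋ = $25,737; SL = ⌊$118,523/4⌋ = $29,630 → take SL $29,630. Book value $135,093.
Year 6: DB = ⌊$135,093 × 125%/8⌋ = $21,108; SL = ⌊$88,893/3⌋ = $29,631 → take SL $29,631. Book value $105,462.
Accumulated through year 6 = $325,010 − $105,462 = $219,548.

$219,548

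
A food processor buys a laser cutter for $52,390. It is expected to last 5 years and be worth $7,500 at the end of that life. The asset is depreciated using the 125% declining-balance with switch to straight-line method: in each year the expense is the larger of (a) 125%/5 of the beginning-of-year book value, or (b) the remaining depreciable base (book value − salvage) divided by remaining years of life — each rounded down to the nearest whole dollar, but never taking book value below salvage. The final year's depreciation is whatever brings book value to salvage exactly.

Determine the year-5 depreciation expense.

$7,302

Depreciable base = $52,390 − $7,500 = $44,890.
Year 1: DB = ⌊$52,390 × 125%/5⌋ = $13,097; SL = ⌊$44,890/5⌋ = $8,978 → take DB $13,097. Book value $39,293.
Year 2: DB = ⌊$39,293 × 125%/5⌋ = $9,823; SL = ⌊$31,793/4⌋ = $7,948 → take DB $9,823. Book value $29,470.
Year 3: DB = ⌊$29,470 × 125%/5⌋ = $7,367; SL = ⌊$21,970/3⌋ = $7,323 → take DB $7,367. Book value $22,103.
Year 4: DB = ⌊$22,103 × 125%/5⌋ = $5,525; SL = ⌊$14,603/2⌋ = $7,301 → take SL $7,301. Book value $14,802.
Year 5 (final): $14,802 − $7,500 = $7,302. Book value $7,500.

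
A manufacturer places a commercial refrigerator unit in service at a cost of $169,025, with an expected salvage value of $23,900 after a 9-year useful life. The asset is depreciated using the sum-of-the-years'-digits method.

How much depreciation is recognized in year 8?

Depreciable base = $169,025 − $23,900 = $145,125.
Sum of the years' digits = 9+8+7+6+5+4+3+2+1 = 45.
Year 1: $145,125 × 9/45 = $29,025. Book value $140,000.
Year 2: $145,125 × 8/45 = $25,800. Book value $114,200.
Year 3: $145,125 × 7/45 = $22,575. Book value $91,625.
Year 4: $145,125 × 6/45 = $19,350. Book value $72,275.
Year 5: $145,125 × 5/45 = $16,125. Book value $56,150.
Year 6: $145,125 × 4/45 = $12,900. Book value $43,250.
Year 7: $145,125 × 3/45 = $9,675. Book value $33,575.
Year 8: $145,125 × 2/45 = $6,450. Book value $27,125.

$6,450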